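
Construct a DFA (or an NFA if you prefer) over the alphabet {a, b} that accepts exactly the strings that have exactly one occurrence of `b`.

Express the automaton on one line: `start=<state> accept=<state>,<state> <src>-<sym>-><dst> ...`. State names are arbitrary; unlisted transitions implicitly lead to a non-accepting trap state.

start=S0 accept=S1 S0-a->S0 S0-b->S1 S1-a->S1 S1-b->S2 S2-a->S2 S2-b->S2

Count `b`s, saturating at 2: state S0 means no `b` yet, S1 means one `b` seen, S2 means more than one. Each `b` increments (capped at S2); other symbols loop. Accept from {S1}.
A 3-state machine:
        a   b  
>  S0   S0  S1 
 * S1   S1  S2 
   S2   S2  S2 
(> = start, * = accepting)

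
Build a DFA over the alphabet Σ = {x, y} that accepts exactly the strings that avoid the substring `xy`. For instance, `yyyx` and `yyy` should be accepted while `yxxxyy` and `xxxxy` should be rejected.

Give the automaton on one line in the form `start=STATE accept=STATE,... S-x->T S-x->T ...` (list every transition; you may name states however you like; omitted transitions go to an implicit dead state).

This is the complement of 'contains `xy`'. Use the same substring-matching states — s0 through s2 holding how much of `xy` has just been matched — but flip the accepting set: everything except the trap s2 accepts.
A 3-state machine:
        x   y  
>* s0   s1  s0 
 * s1   s1  s2 
   s2   s2  s2 
(> = start, * = accepting)

start=s0 accept=s0,s1 s0-x->s1 s0-y->s0 s1-x->s1 s1-y->s2 s2-x->s2 s2-y->s2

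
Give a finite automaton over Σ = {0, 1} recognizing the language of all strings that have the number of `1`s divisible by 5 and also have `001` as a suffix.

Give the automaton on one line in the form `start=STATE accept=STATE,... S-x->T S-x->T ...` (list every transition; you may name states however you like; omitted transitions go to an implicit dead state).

Run two small machines in parallel and take their product. The first has 5 states tracking the count of `1`s modulo 5; the second has 4 states tracking how much of the suffix `001` has currently been matched. A product state is a pair (one from each), accepting exactly when both do. Minimizing collapses redundant product states.
An 8-state machine:
        0   1  
>  s0   s0  s1 
   s1   s1  s2 
   s2   s2  s3 
   s3   s3  s4 
   s4   s5  s0 
   s5   s6  s0 
   s6   s6  s7 
 * s7   s0  s1 
(> = start, * = accepting)

start=s0 accept=s7 s0-0->s0 s0-1->s1 s1-0->s1 s1-1->s2 s2-0->s2 s2-1->s3 s3-0->s3 s3-1->s4 s4-0->s5 s4-1->s0 s5-0->s6 s5-1->s0 s6-0->s6 s6-1->s7 s7-0->s0 s7-1->s1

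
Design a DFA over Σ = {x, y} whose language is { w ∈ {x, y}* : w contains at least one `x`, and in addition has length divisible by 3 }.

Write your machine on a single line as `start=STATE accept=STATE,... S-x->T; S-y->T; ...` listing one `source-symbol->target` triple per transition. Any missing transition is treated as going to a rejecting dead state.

start=S0; accept=S5; S0-x->S1; S0-y->S2; S1-x->S3; S1-y->S3; S2-x->S3; S2-y->S4; S3-x->S5; S3-y->S5; S4-x->S5; S4-y->S0; S5-x->S1; S5-y->S1

Build one automaton per condition and run them in lockstep. One (3 states) tracks the count of `x`s, saturating at 2; the other (3 states) tracks the input length modulo 3. Each combined state is a pair, one component from each; accept when both components accept. Minimizing collapses redundant product states.
A 6-state machine:
        x   y  
>  S0   S1  S2 
   S1   S3  S3 
   S2   S3  S4 
   S3   S5  S5 
   S4   S5  S0 
 * S5   S1  S1 
(> = start, * = accepting)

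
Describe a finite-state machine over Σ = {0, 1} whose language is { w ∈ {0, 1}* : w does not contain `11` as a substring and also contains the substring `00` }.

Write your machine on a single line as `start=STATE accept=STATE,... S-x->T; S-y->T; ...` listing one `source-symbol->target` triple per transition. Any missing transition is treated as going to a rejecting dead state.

Run two small machines in parallel and take their product. The first has 3 states tracking partial matches of the forbidden pattern `11`; the second has 3 states tracking whether and how much of `00` has been seen. A product state is a pair (one from each), accepting exactly when both do. Minimizing collapses redundant product states.
A 6-state machine:
        0   1  
>  s0   s1  s2 
   s1   s3  s2 
   s2   s1  s4 
 * s3   s3  s5 
   s4   s4  s4 
 * s5   s3  s4 
(> = start, * = accepting)

start=s0; accept=s3,s5; s0-0->s1; s0-1->s2; s1-0->s3; s1-1->s2; s2-0->s1; s2-1->s4; s3-0->s3; s3-1->s5; s4-0->s4; s4-1->s4; s5-0->s3; s5-1->s4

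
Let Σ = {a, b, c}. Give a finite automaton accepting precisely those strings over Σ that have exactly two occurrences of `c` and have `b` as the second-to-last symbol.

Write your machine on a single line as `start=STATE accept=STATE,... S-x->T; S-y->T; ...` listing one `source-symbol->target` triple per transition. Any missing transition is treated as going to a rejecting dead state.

start=s0; accept=s4,s7; s0-a->s0; s0-b->s0; s0-c->s1; s1-a->s1; s1-b->s2; s1-c->s3; s2-a->s1; s2-b->s2; s2-c->s4; s3-a->s3; s3-b->s5; s3-c->s6; s4-a->s3; s4-b->s5; s4-c->s6; s5-a->s4; s5-b->s7; s5-c->s6; s6-a->s6; s6-b->s6; s6-c->s6; s7-a->s4; s7-b->s7; s7-c->s6

Run two small machines in parallel and take their product. The first has 4 states tracking the count of `c`s, saturating at 3; the second has 13 states tracking the last 2 symbols read. A product state is a pair (one from each), accepting exactly when both do. After merging equivalent states the machine shrinks.
        a   b   c  
>  s0   s0  s0  s1 
   s1   s1  s2  s3 
   s2   s1  s2  s4 
   s3   s3  s5  s6 
 * s4   s3  s5  s6 
   s5   s4  s7  s6 
   s6   s6  s6  s6 
 * s7   s4  s7  s6 
(> = start, * = accepting)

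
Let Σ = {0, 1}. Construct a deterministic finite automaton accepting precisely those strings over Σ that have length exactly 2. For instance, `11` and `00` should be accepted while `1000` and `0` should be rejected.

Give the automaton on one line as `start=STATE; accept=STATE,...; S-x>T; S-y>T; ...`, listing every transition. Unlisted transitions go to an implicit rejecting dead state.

start=S0; accept=S2; S0-0>S1; S0-1>S1; S1-0>S2; S1-1>S2; S2-0>S3; S2-1>S3; S3-0>S3; S3-1>S3

We only need to distinguish lengths 0, 1, …, 2, and '>2'. Chain S0 → S1 → S2 → S3 on every symbol, with S3 looping. Accepting states: {S2}.
With 4 states:
        0   1  
>  S0   S1  S1 
   S1   S2  S2 
 * S2   S3  S3 
   S3   S3  S3 
(> = start, * = accepting)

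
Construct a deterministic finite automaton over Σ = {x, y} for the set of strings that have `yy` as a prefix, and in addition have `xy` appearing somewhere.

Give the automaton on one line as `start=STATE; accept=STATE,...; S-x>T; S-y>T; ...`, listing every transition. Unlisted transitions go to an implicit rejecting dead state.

Build one automaton per condition and run them in lockstep. One (4 states) tracks whether the input so far still matches the prefix `yy`; the other (3 states) tracks whether and how much of `xy` has been seen. Each combined state is a pair, one component from each; accept when both components accept.
        x   y  
>  q0   q1  q2 
   q1   q1  q3 
   q2   q1  q4 
   q3   q3  q3 
   q4   q5  q4 
   q5   q5  q6 
 * q6   q6  q6 
(> = start, * = accepting)

start=q0; accept=q6; q0-x>q1; q0-y>q2; q1-x>q1; q1-y>q3; q2-x>q1; q2-y>q4; q3-x>q3; q3-y>q3; q4-x>q5; q4-y>q4; q5-x>q5; q5-y>q6; q6-x>q6; q6-y>q6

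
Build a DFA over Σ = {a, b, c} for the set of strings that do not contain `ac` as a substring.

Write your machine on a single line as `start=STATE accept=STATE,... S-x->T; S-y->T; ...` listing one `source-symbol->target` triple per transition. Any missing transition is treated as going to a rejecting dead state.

Track partial matches of the forbidden pattern `ac`. State q2 is a dead state reached once `ac` has occurred; every other state accepts. q0 means no part of `ac` is currently matched.
3 states suffice.
        a   b   c  
>* q0   q1  q0  q0 
 * q1   q1  q0  q2 
   q2   q2  q2  q2 
(> = start, * = accepting)

start=q0; accept=q0,q1; q0-a->q1; q0-b->q0; q0-c->q0; q1-a->q1; q1-b->q0; q1-c->q2; q2-a->q2; q2-b->q2; q2-c->q2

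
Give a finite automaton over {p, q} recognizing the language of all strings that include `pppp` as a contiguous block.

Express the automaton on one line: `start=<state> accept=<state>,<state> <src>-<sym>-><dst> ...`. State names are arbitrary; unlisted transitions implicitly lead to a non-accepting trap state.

Track how much of `pppp` has been matched so far: state S0 is no progress, S4 is the absorbing accept state reached once `pppp` has occurred. Intermediate states record partial matches; on a mismatch, fall back to the longest reusable overlap.
5 states suffice.
        p   q  
>  S0   S1  S0 
   S1   S2  S0 
   S2   S3  S0 
   S3   S4  S0 
 * S4   S4  S4 
(> = start, * = accepting)

start=S0 accept=S4 S0-p->S1 S0-q->S0 S1-p->S2 S1-q->S0 S2-p->S3 S2-q->S0 S3-p->S4 S3-q->S0 S4-p->S4 S4-q->S4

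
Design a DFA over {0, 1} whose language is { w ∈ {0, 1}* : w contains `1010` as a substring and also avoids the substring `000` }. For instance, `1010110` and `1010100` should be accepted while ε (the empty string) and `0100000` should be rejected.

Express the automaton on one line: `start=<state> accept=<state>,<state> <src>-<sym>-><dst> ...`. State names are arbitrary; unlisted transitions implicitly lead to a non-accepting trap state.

Handle the two conditions separately and then intersect. One (5 states) tracks whether and how much of `1010` has been seen; the other (4 states) tracks partial matches of the forbidden pattern `000`. Each combined state is a pair, one component from each; accept when both components accept. After merging equivalent states the machine shrinks.
10 states suffice.
       0  1 
>  A   B  C 
   B   D  C 
   C   E  C 
   D   F  C 
   E   D  G 
   F   F  F 
   G   H  C 
 * H   I  J 
 * I   F  J 
 * J   H  J 
(> = start, * = accepting)

start=A accept=H,I,J A-0->B A-1->C B-0->D B-1->C C-0->E C-1->C D-0->F D-1->C E-0->D E-1->G F-0->F F-1->F G-0->H G-1->C H-0->I H-1->J I-0->F I-1->J J-0->H J-1->J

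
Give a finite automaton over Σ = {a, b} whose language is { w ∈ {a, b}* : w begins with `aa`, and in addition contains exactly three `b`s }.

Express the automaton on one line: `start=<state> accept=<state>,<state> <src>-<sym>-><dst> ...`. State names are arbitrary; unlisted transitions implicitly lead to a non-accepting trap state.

Build one automaton per condition and run them in lockstep. One (4 states) tracks whether the input so far still matches the prefix `aa`; the other (5 states) tracks the count of `b`s, saturating at 4. Each combined state is a pair, one component from each; accept when both components accept. Minimizing collapses redundant product states.
7 states suffice.
        a   b  
>  s0   s1  s2 
   s1   s3  s2 
   s2   s2  s2 
   s3   s3  s4 
   s4   s4  s5 
   s5   s5  s6 
 * s6   s6  s2 
(> = start, * = accepting)

start=s0 accept=s6 s0-a->s1 s0-b->s2 s1-a->s3 s1-b->s2 s2-a->s2 s2-b->s2 s3-a->s3 s3-b->s4 s4-a->s4 s4-b->s5 s5-a->s5 s5-b->s6 s6-a->s6 s6-b->s2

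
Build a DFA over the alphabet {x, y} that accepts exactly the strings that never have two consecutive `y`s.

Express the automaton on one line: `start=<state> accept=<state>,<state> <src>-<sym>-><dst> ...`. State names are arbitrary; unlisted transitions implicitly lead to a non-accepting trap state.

start=S0 accept=S0,S1 S0-x->S0 S0-y->S1 S1-x->S0 S1-y->S2 S2-x->S2 S2-y->S2

This is the complement of 'contains `yy`'. Use the same substring-matching states — S0 through S2 holding how much of `yy` has just been matched — but flip the accepting set: everything except the trap S2 accepts.
A 3-state machine:
        x   y  
>* S0   S0  S1 
 * S1   S0  S2 
   S2   S2  S2 
(> = start, * = accepting)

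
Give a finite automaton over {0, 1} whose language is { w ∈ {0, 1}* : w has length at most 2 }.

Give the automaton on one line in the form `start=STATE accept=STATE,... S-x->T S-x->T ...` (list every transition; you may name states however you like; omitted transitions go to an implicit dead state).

start=q0 accept=q0,q1,q2 q0-0->q1 q0-1->q1 q1-0->q2 q1-1->q2 q2-0->q3 q2-1->q3 q3-0->q3 q3-1->q3

We only need to distinguish lengths 0, 1, …, 2, and '>2'. Chain q0 → q1 → q2 → q3 on every symbol, with q3 looping. Accepting states: {q0, q1, q2}.
With 4 states:
        0   1  
>* q0   q1  q1 
 * q1   q2  q2 
 * q2   q3  q3 
   q3   q3  q3 
(> = start, * = accepting)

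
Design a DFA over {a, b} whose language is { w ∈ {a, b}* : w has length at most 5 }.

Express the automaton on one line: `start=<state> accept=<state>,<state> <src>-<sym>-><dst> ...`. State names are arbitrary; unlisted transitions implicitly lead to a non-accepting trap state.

We only need to distinguish lengths 0, 1, …, 5, and '>5'. Chain q0 → q1 → q2 → q3 → q4 → q5 → q6 on every symbol, with q6 looping. Accepting states: {q0, q1, q2, q3, q4, q5}.
With 7 states:
        a   b  
>* q0   q1  q1 
 * q1   q2  q2 
 * q2   q3  q3 
 * q3   q4  q4 
 * q4   q5  q5 
 * q5   q6  q6 
   q6   q6  q6 
(> = start, * = accepting)

start=q0 accept=q0,q1,q2,q3,q4,q5 q0-a->q1 q0-b->q1 q1-a->q2 q1-b->q2 q2-a->q3 q2-b->q3 q3-a->q4 q3-b->q4 q4-a->q5 q4-b->q5 q5-a->q6 q5-b->q6 q6-a->q6 q6-b->q6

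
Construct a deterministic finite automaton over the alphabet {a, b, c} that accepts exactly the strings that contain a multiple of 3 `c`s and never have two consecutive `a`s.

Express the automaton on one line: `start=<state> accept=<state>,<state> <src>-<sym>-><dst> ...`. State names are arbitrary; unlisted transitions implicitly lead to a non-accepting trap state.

Run two small machines in parallel and take their product. One (3 states) tracks the count of `c`s modulo 3; the other (3 states) tracks partial matches of the forbidden pattern `aa`. Each combined state is a pair, one component from each; accept when both components accept. After merging equivalent states the machine shrinks.
With 7 states:
        a   b   c  
>* S0   S1  S0  S2 
 * S1   S3  S0  S2 
   S2   S4  S2  S5 
   S3   S3  S3  S3 
   S4   S3  S2  S5 
   S5   S6  S5  S0 
   S6   S3  S5  S0 
(> = start, * = accepting)

start=S0 accept=S0,S1 S0-a->S1 S0-b->S0 S0-c->S2 S1-a->S3 S1-b->S0 S1-c->S2 S2-a->S4 S2-b->S2 S2-c->S5 S3-a->S3 S3-b->S3 S3-c->S3 S4-a->S3 S4-b->S2 S4-c->S5 S5-a->S6 S5-b->S5 S5-c->S0 S6-a->S3 S6-b->S5 S6-c->S0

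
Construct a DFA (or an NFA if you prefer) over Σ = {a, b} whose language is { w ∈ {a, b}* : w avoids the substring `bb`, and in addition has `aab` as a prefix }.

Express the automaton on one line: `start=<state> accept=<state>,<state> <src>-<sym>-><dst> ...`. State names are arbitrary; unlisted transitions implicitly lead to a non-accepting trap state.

start=s0 accept=s6,s7 s0-a->s1 s0-b->s2 s1-a->s3 s1-b->s2 s2-a->s4 s2-b->s5 s3-a->s4 s3-b->s6 s4-a->s4 s4-b->s2 s5-a->s5 s5-b->s5 s6-a->s7 s6-b->s8 s7-a->s7 s7-b->s6 s8-a->s8 s8-b->s8

Handle the two conditions separately and then intersect. One (3 states) tracks partial matches of the forbidden pattern `bb`; the other (5 states) tracks whether the input so far still matches the prefix `aab`. Each combined state is a pair, one component from each; accept when both components accept.
A 9-state machine:
        a   b  
>  s0   s1  s2 
   s1   s3  s2 
   s2   s4  s5 
   s3   s4  s6 
   s4   s4  s2 
   s5   s5  s5 
 * s6   s7  s8 
 * s7   s7  s6 
   s8   s8  s8 
(> = start, * = accepting)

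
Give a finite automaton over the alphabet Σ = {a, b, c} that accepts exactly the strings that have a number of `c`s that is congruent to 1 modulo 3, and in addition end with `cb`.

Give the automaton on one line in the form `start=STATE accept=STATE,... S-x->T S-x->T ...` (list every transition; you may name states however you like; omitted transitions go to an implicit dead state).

Handle the two conditions separately and then intersect. The first has 3 states tracking the count of `c`s modulo 3; the second has 3 states tracking how much of the suffix `cb` has currently been matched. A product state is a pair (one from each), accepting exactly when both do.
        a   b   c  
>  s0   s0  s0  s1 
   s1   s2  s3  s4 
   s2   s2  s2  s4 
 * s3   s2  s2  s4 
   s4   s5  s6  s7 
   s5   s5  s5  s7 
   s6   s5  s5  s7 
   s7   s0  s8  s1 
   s8   s0  s0  s1 
(> = start, * = accepting)

start=s0 accept=s3 s0-a->s0 s0-b->s0 s0-c->s1 s1-a->s2 s1-b->s3 s1-c->s4 s2-a->s2 s2-b->s2 s2-c->s4 s3-a->s2 s3-b->s2 s3-c->s4 s4-a->s5 s4-b->s6 s4-c->s7 s5-a->s5 s5-b->s5 s5-c->s7 s6-a->s5 s6-b->s5 s6-c->s7 s7-a->s0 s7-b->s8 s7-c->s1 s8-a->s0 s8-b->s0 s8-c->s1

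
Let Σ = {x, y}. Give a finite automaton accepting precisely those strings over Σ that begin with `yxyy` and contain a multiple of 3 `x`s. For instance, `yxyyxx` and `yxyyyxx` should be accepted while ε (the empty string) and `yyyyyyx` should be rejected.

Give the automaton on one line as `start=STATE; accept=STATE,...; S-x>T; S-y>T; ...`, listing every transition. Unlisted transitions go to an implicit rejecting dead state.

Build one automaton per condition and run them in lockstep. One (6 states) tracks whether the input so far still matches the prefix `yxyy`; the other (3 states) tracks the count of `x`s modulo 3. Each combined state is a pair, one component from each; accept when both components accept. After merging equivalent states the machine shrinks.
8 states suffice.
       x  y 
>  A   B  C 
   B   B  B 
   C   D  B 
   D   B  E 
   E   B  F 
   F   G  F 
   G   H  G 
 * H   F  H 
(> = start, * = accepting)

start=A; accept=H; A-x>B; A-y>C; B-x>B; B-y>B; C-x>D; C-y>B; D-x>B; D-y>E; E-x>B; E-y>F; F-x>G; F-y>F; G-x>H; G-y>G; H-x>F; H-y>H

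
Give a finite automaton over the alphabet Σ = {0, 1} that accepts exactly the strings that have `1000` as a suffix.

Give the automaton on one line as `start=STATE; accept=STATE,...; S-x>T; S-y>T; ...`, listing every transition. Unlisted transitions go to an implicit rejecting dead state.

Let each state record the length of the longest suffix of the input read so far that is also a prefix of `1000`. q1 means the last symbol is `1`; q2 means the last 2 symbols are `10`; q3 means the last 3 symbols are `100`; q4 means the last 4 symbols are `1000`. Accept only at q4, where the string currently ends in `1000`.
        0   1  
>  q0   q0  q1 
   q1   q2  q1 
   q2   q3  q1 
   q3   q4  q1 
 * q4   q0  q1 
(> = start, * = accepting)

start=q0; accept=q4; q0-0>q0; q0-1>q1; q1-0>q2; q1-1>q1; q2-0>q3; q2-1>q1; q3-0>q4; q3-1>q1; q4-0>q0; q4-1>q1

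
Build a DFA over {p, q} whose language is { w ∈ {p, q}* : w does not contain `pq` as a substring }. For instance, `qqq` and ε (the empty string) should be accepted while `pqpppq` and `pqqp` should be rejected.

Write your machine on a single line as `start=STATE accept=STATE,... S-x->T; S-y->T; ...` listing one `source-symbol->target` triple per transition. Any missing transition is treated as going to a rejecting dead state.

start=s0; accept=s0,s1; s0-p->s1; s0-q->s0; s1-p->s1; s1-q->s2; s2-p->s2; s2-q->s2

This is the complement of 'contains `pq`'. Use the same substring-matching states — s0 through s2 holding how much of `pq` has just been matched — but flip the accepting set: everything except the trap s2 accepts.
A 3-state machine:
        p   q  
>* s0   s1  s0 
 * s1   s1  s2 
   s2   s2  s2 
(> = start, * = accepting)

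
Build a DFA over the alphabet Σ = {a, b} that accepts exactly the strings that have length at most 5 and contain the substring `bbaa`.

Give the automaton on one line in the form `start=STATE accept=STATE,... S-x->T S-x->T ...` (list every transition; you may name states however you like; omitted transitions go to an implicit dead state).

Handle the two conditions separately and then intersect. The first has 7 states tracking the input length, saturating at 6; the second has 5 states tracking whether and how much of `bbaa` has been seen. A product state is a pair (one from each), accepting exactly when both do. Minimizing collapses redundant product states.
With 11 states:
          a    b  
>  S0     S1   S2 
   S1     S3   S4 
   S2     S3   S5 
   S3     S3   S3 
   S4     S3   S6 
   S5     S7   S6 
   S6     S8   S3 
   S7     S9   S3 
   S8    S10   S3 
 * S9    S10  S10 
 * S10    S3   S3 
(> = start, * = accepting)

start=S0 accept=S9,S10 S0-a->S1 S0-b->S2 S1-a->S3 S1-b->S4 S2-a->S3 S2-b->S5 S3-a->S3 S3-b->S3 S4-a->S3 S4-b->S6 S5-a->S7 S5-b->S6 S6-a->S8 S6-b->S3 S7-a->S9 S7-b->S3 S8-a->S10 S8-b->S3 S9-a->S10 S9-b->S10 S10-a->S3 S10-b->S3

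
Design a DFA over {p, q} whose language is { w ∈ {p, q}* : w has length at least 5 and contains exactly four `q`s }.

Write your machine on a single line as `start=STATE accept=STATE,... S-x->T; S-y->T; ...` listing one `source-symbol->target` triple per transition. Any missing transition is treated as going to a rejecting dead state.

start=s0; accept=s9; s0-p->s1; s0-q->s2; s1-p->s1; s1-q->s3; s2-p->s3; s2-q->s4; s3-p->s3; s3-q->s5; s4-p->s5; s4-q->s6; s5-p->s5; s5-q->s7; s6-p->s7; s6-q->s8; s7-p->s7; s7-q->s9; s8-p->s9; s8-q->s10; s9-p->s9; s9-q->s10; s10-p->s10; s10-q->s10

Build one automaton per condition and run them in lockstep. The first has 7 states tracking the input length, saturating at 6; the second has 6 states tracking the count of `q`s, saturating at 5. A product state is a pair (one from each), accepting exactly when both do. Minimizing collapses redundant product states.
11 states suffice.
          p    q  
>  s0     s1   s2 
   s1     s1   s3 
   s2     s3   s4 
   s3     s3   s5 
   s4     s5   s6 
   s5     s5   s7 
   s6     s7   s8 
   s7     s7   s9 
   s8     s9  s10 
 * s9     s9  s10 
   s10   s10  s10 
(> = start, * = accepting)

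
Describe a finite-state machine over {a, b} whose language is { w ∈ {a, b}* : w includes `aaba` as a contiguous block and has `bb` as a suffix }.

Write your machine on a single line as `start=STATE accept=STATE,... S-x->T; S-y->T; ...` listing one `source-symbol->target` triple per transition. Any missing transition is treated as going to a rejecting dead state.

start=S0; accept=S6; S0-a->S1; S0-b->S0; S1-a->S2; S1-b->S0; S2-a->S2; S2-b->S3; S3-a->S4; S3-b->S0; S4-a->S4; S4-b->S5; S5-a->S4; S5-b->S6; S6-a->S4; S6-b->S6

Run two small machines in parallel and take their product. One (5 states) tracks whether and how much of `aaba` has been seen; the other (3 states) tracks how much of the suffix `bb` has currently been matched. Each combined state is a pair, one component from each; accept when both components accept. After merging equivalent states the machine shrinks.
With 7 states:
        a   b  
>  S0   S1  S0 
   S1   S2  S0 
   S2   S2  S3 
   S3   S4  S0 
   S4   S4  S5 
   S5   S4  S6 
 * S6   S4  S6 
(> = start, * = accepting)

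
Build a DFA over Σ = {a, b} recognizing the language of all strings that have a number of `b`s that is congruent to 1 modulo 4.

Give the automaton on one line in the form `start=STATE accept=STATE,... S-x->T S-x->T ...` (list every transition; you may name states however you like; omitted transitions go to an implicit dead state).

Keep the running count of `b`s modulo 4: each `b` advances along the cycle q0 → q1 → q2 → q3 → q0 while other symbols loop. Accept at q1.
4 states suffice.
        a   b  
>  q0   q0  q1 
 * q1   q1  q2 
   q2   q2  q3 
   q3   q3  q0 
(> = start, * = accepting)

start=q0 accept=q1 q0-a->q0 q0-b->q1 q1-a->q1 q1-b->q2 q2-a->q2 q2-b->q3 q3-a->q3 q3-b->q0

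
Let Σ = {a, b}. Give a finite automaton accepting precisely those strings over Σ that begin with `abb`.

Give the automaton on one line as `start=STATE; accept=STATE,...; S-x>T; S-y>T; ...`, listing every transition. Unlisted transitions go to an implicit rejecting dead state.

start=q0; accept=q3; q0-a>q1; q0-b>q4; q1-a>q4; q1-b>q2; q2-a>q4; q2-b>q3; q3-a>q3; q3-b>q3; q4-a>q4; q4-b>q4

Check the first 3 symbols one by one: q0 through q2 record how many have matched `abb` so far; any wrong symbol goes to the dead state q4. After all 3 match we enter the accepting sink q3.
5 states suffice.
        a   b  
>  q0   q1  q4 
   q1   q4  q2 
   q2   q4  q3 
 * q3   q3  q3 
   q4   q4  q4 
(> = start, * = accepting)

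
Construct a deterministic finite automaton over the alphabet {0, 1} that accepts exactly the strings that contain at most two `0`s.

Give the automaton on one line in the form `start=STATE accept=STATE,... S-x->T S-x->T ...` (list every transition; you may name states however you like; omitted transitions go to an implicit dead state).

start=A accept=A,B,C A-0->B A-1->A B-0->C B-1->B C-0->D C-1->C D-0->D D-1->D

Only the number of `0`s matters, and only up to 3. Make a chain A → B → C → D advanced by each `0` (with D absorbing); every other symbol self-loops. The accepting set is {A, B, C}.
       0  1 
>* A   B  A 
 * B   C  B 
 * C   D  C 
   D   D  D 
(> = start, * = accepting)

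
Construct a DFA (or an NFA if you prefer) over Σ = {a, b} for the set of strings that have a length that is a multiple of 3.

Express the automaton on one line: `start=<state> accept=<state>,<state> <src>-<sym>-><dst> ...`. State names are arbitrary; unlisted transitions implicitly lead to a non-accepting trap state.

Count input length modulo 3: every symbol advances one step around the cycle s0 → s1 → s2 → s0. Accept at s0.
With 3 states:
        a   b  
>* s0   s1  s1 
   s1   s2  s2 
   s2   s0  s0 
(> = start, * = accepting)

start=s0 accept=s0 s0-a->s1 s0-b->s1 s1-a->s2 s1-b->s2 s2-a->s0 s2-b->s0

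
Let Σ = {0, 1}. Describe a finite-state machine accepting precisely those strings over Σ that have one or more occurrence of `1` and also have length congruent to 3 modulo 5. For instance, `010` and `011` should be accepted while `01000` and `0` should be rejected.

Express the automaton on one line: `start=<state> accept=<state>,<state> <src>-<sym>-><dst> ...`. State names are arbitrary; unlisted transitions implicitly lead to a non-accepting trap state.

Run two small machines in parallel and take their product. The first has 3 states tracking the count of `1`s, saturating at 2; the second has 5 states tracking the input length modulo 5. A product state is a pair (one from each), accepting exactly when both do. Equivalent product states are then merged.
A 10-state machine:
        0   1  
>  S0   S1  S2 
   S1   S3  S4 
   S2   S4  S4 
   S3   S5  S6 
   S4   S6  S6 
   S5   S7  S8 
 * S6   S8  S8 
   S7   S0  S9 
   S8   S9  S9 
   S9   S2  S2 
(> = start, * = accepting)

start=S0 accept=S6 S0-0->S1 S0-1->S2 S1-0->S3 S1-1->S4 S2-0->S4 S2-1->S4 S3-0->S5 S3-1->S6 S4-0->S6 S4-1->S6 S5-0->S7 S5-1->S8 S6-0->S8 S6-1->S8 S7-0->S0 S7-1->S9 S8-0->S9 S8-1->S9 S9-0->S2 S9-1->S2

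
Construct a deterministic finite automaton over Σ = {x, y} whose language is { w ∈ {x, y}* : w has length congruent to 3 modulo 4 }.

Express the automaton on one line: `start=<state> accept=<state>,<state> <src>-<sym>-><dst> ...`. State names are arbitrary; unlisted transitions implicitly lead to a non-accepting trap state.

Count input length modulo 4: every symbol advances one step around the cycle s0 → s1 → s2 → s3 → s0. Accept at s3.
A 4-state machine:
        x   y  
>  s0   s1  s1 
   s1   s2  s2 
   s2   s3  s3 
 * s3   s0  s0 
(> = start, * = accepting)

start=s0 accept=s3 s0-x->s1 s0-y->s1 s1-x->s2 s1-y->s2 s2-x->s3 s2-y->s3 s3-x->s0 s3-y->s0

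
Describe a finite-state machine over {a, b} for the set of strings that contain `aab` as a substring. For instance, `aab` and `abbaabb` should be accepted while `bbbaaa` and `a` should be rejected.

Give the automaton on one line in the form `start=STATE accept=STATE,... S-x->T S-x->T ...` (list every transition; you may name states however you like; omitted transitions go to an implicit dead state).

start=q0 accept=q3 q0-a->q1 q0-b->q0 q1-a->q2 q1-b->q0 q2-a->q2 q2-b->q3 q3-a->q3 q3-b->q3

Track how much of `aab` has been matched so far: state q0 is no progress, q3 is the absorbing accept state reached once `aab` has occurred. Intermediate states record partial matches; on a mismatch, fall back to the longest reusable overlap.
With 4 states:
        a   b  
>  q0   q1  q0 
   q1   q2  q0 
   q2   q2  q3 
 * q3   q3  q3 
(> = start, * = accepting)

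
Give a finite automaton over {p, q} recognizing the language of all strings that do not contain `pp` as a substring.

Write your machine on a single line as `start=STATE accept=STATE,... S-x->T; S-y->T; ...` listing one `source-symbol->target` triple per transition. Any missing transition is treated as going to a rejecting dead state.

start=s0; accept=s0,s1; s0-p->s1; s0-q->s0; s1-p->s2; s1-q->s0; s2-p->s2; s2-q->s2

This is the complement of 'contains `pp`'. Use the same substring-matching states — s0 through s2 holding how much of `pp` has just been matched — but flip the accepting set: everything except the trap s2 accepts.
A 3-state machine:
        p   q  
>* s0   s1  s0 
 * s1   s2  s0 
   s2   s2  s2 
(> = start, * = accepting)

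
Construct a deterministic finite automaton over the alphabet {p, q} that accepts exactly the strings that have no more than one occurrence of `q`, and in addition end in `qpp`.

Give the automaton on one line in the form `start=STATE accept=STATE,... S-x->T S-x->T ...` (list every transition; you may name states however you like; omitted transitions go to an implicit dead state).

Run two small machines in parallel and take their product. One (3 states) tracks the count of `q`s, saturating at 2; the other (4 states) tracks how much of the suffix `qpp` has currently been matched. Each combined state is a pair, one component from each; accept when both components accept. Equivalent product states are then merged.
5 states suffice.
        p   q  
>  s0   s0  s1 
   s1   s2  s3 
   s2   s4  s3 
   s3   s3  s3 
 * s4   s3  s3 
(> = start, * = accepting)

start=s0 accept=s4 s0-p->s0 s0-q->s1 s1-p->s2 s1-q->s3 s2-p->s4 s2-q->s3 s3-p->s3 s3-q->s3 s4-p->s3 s4-q->s3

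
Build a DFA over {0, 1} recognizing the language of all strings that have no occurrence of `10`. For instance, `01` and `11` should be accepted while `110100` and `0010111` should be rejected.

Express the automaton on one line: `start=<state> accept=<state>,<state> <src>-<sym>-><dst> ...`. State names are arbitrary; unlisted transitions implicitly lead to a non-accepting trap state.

This is the complement of 'contains `10`'. Use the same substring-matching states — s0 through s2 holding how much of `10` has just been matched — but flip the accepting set: everything except the trap s2 accepts.
3 states suffice.
        0   1  
>* s0   s0  s1 
 * s1   s2  s1 
   s2   s2  s2 
(> = start, * = accepting)

start=s0 accept=s0,s1 s0-0->s0 s0-1->s1 s1-0->s2 s1-1->s1 s2-0->s2 s2-1->s2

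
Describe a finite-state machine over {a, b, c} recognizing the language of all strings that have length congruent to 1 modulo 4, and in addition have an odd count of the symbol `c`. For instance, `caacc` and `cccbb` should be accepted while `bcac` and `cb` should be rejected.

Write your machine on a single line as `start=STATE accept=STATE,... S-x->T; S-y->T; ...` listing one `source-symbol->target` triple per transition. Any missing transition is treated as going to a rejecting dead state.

start=q0; accept=q2; q0-a->q1; q0-b->q1; q0-c->q2; q1-a->q3; q1-b->q3; q1-c->q4; q2-a->q4; q2-b->q4; q2-c->q3; q3-a->q5; q3-b->q5; q3-c->q6; q4-a->q6; q4-b->q6; q4-c->q5; q5-a->q0; q5-b->q0; q5-c->q7; q6-a->q7; q6-b->q7; q6-c->q0; q7-a->q2; q7-b->q2; q7-c->q1

Run two small machines in parallel and take their product. The first has 4 states tracking the input length modulo 4; the second has 2 states tracking the count of `c`s modulo 2. A product state is a pair (one from each), accepting exactly when both do.
An 8-state machine:
        a   b   c  
>  q0   q1  q1  q2 
   q1   q3  q3  q4 
 * q2   q4  q4  q3 
   q3   q5  q5  q6 
   q4   q6  q6  q5 
   q5   q0  q0  q7 
   q6   q7  q7  q0 
   q7   q2  q2  q1 
(> = start, * = accepting)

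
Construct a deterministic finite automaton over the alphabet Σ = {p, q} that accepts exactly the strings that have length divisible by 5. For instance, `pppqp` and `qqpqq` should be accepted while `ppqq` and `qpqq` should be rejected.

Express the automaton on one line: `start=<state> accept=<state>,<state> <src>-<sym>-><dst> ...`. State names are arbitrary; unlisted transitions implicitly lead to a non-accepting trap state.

Only the length mod 5 matters, so use a 5-cycle: from any state, every input symbol moves to the next state, wrapping E back to A. Mark A accepting.
5 states suffice.
       p  q 
>* A   B  B 
   B   C  C 
   C   D  D 
   D   E  E 
   E   A  A 
(> = start, * = accepting)

start=A accept=A A-p->B A-q->B B-p->C B-q->C C-p->D C-q->D D-p->E D-q->E E-p->A E-q->A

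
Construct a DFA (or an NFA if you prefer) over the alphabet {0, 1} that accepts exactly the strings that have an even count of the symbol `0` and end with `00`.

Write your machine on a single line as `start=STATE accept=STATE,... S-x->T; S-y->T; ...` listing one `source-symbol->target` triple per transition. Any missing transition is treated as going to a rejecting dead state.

start=s0; accept=s2; s0-0->s1; s0-1->s0; s1-0->s2; s1-1->s3; s2-0->s4; s2-1->s0; s3-0->s5; s3-1->s3; s4-0->s2; s4-1->s3; s5-0->s4; s5-1->s0

Build one automaton per condition and run them in lockstep. One (2 states) tracks the count of `0`s modulo 2; the other (3 states) tracks how much of the suffix `00` has currently been matched. Each combined state is a pair, one component from each; accept when both components accept.
6 states suffice.
        0   1  
>  s0   s1  s0 
   s1   s2  s3 
 * s2   s4  s0 
   s3   s5  s3 
   s4   s2  s3 
   s5   s4  s0 
(> = start, * = accepting)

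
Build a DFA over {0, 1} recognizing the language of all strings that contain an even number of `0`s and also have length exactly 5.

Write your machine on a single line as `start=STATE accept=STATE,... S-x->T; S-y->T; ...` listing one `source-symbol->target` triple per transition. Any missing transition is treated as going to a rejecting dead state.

start=q0; accept=q10; q0-0->q1; q0-1->q2; q1-0->q3; q1-1->q4; q2-0->q4; q2-1->q3; q3-0->q5; q3-1->q6; q4-0->q6; q4-1->q5; q5-0->q7; q5-1->q8; q6-0->q8; q6-1->q7; q7-0->q9; q7-1->q10; q8-0->q10; q8-1->q9; q9-0->q9; q9-1->q9; q10-0->q9; q10-1->q9

Build one automaton per condition and run them in lockstep. One (2 states) tracks the count of `0`s modulo 2; the other (7 states) tracks the input length, saturating at 6. Each combined state is a pair, one component from each; accept when both components accept. Equivalent product states are then merged.
With 11 states:
          0    1  
>  q0     q1   q2 
   q1     q3   q4 
   q2     q4   q3 
   q3     q5   q6 
   q4     q6   q5 
   q5     q7   q8 
   q6     q8   q7 
   q7     q9  q10 
   q8    q10   q9 
   q9     q9   q9 
 * q10    q9   q9 
(> = start, * = accepting)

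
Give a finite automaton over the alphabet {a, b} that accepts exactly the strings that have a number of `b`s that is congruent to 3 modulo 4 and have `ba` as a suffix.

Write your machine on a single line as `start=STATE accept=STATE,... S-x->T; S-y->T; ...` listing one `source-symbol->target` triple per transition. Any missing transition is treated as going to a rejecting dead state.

start=q0; accept=q4; q0-a->q0; q0-b->q1; q1-a->q1; q1-b->q2; q2-a->q2; q2-b->q3; q3-a->q4; q3-b->q0; q4-a->q5; q4-b->q0; q5-a->q5; q5-b->q0

Run two small machines in parallel and take their product. One (4 states) tracks the count of `b`s modulo 4; the other (3 states) tracks how much of the suffix `ba` has currently been matched. Each combined state is a pair, one component from each; accept when both components accept. Minimizing collapses redundant product states.
        a   b  
>  q0   q0  q1 
   q1   q1  q2 
   q2   q2  q3 
   q3   q4  q0 
 * q4   q5  q0 
   q5   q5  q0 
(> = start, * = accepting)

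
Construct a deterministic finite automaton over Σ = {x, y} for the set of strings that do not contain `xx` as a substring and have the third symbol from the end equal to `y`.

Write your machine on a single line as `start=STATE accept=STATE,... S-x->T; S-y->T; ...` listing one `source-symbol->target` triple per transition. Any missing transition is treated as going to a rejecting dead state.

start=A; accept=G,H,I; A-x->B; A-y->C; B-x->D; B-y->C; C-x->E; C-y->F; D-x->D; D-y->D; E-x->D; E-y->G; F-x->H; F-y->I; G-x->E; G-y->F; H-x->D; H-y->G; I-x->H; I-y->I

Build one automaton per condition and run them in lockstep. The first has 3 states tracking partial matches of the forbidden pattern `xx`; the second has 15 states tracking the last 3 symbols read. A product state is a pair (one from each), accepting exactly when both do. Equivalent product states are then merged.
A 9-state machine:
       x  y 
>  A   B  C 
   B   D  C 
   C   E  F 
   D   D  D 
   E   D  G 
   F   H  I 
 * G   E  F 
 * H   D  G 
 * I   H  I 
(> = start, * = accepting)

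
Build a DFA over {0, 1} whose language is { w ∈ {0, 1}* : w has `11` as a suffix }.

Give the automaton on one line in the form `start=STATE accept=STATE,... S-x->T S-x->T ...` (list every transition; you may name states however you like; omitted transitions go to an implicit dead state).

Remember how much of `11` the current input suffix matches. State A means no match yet; B means the last symbol is `1`; C means the last 2 symbols are `11`. Only C accepts. On a mismatch, fall back to the longest proper suffix that is still a prefix of `11`.
       0  1 
>  A   A  B 
   B   A  C 
 * C   A  C 
(> = start, * = accepting)

start=A accept=C A-0->A A-1->B B-0->A B-1->C C-0->A C-1->C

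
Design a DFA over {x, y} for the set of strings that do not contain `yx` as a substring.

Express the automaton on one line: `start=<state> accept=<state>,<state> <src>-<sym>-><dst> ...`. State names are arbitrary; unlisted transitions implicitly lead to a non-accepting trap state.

Track partial matches of the forbidden pattern `yx`. State q2 is a dead state reached once `yx` has occurred; every other state accepts. q0 means no part of `yx` is currently matched.
A 3-state machine:
        x   y  
>* q0   q0  q1 
 * q1   q2  q1 
   q2   q2  q2 
(> = start, * = accepting)

start=q0 accept=q0,q1 q0-x->q0 q0-y->q1 q1-x->q2 q1-y->q1 q2-x->q2 q2-y->q2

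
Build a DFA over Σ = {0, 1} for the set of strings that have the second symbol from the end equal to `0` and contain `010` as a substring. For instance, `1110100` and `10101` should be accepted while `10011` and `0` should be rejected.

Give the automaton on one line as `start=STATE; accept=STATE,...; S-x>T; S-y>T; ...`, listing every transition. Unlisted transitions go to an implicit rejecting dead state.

start=S0; accept=S8,S9; S0-0>S1; S0-1>S2; S1-0>S3; S1-1>S4; S2-0>S5; S2-1>S6; S3-0>S3; S3-1>S4; S4-0>S7; S4-1>S6; S5-0>S3; S5-1>S4; S6-0>S5; S6-1>S6; S7-0>S8; S7-1>S9; S8-0>S8; S8-1>S9; S9-0>S7; S9-1>S10; S10-0>S7; S10-1>S10

Run two small machines in parallel and take their product. The first has 7 states tracking the last 2 symbols read; the second has 4 states tracking whether and how much of `010` has been seen. A product state is a pair (one from each), accepting exactly when both do.
With 11 states:
          0    1  
>  S0     S1   S2 
   S1     S3   S4 
   S2     S5   S6 
   S3     S3   S4 
   S4     S7   S6 
   S5     S3   S4 
   S6     S5   S6 
   S7     S8   S9 
 * S8     S8   S9 
 * S9     S7  S10 
   S10    S7  S10 
(> = start, * = accepting)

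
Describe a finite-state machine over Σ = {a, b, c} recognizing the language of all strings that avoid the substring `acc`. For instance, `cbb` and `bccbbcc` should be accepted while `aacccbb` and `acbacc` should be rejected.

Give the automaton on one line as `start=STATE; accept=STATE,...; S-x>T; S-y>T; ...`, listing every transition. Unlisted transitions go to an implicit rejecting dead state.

start=s0; accept=s0,s1,s2; s0-a>s1; s0-b>s0; s0-c>s0; s1-a>s1; s1-b>s0; s1-c>s2; s2-a>s1; s2-b>s0; s2-c>s3; s3-a>s3; s3-b>s3; s3-c>s3

This is the complement of 'contains `acc`'. Use the same substring-matching states — s0 through s3 holding how much of `acc` has just been matched — but flip the accepting set: everything except the trap s3 accepts.
4 states suffice.
        a   b   c  
>* s0   s1  s0  s0 
 * s1   s1  s0  s2 
 * s2   s1  s0  s3 
   s3   s3  s3  s3 
(> = start, * = accepting)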